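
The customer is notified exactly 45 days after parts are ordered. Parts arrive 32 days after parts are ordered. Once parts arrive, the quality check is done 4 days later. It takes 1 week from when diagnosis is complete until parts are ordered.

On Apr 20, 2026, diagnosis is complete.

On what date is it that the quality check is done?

Diagnosis is complete: Apr 20, 2026.
Parts are ordered: Apr 20, 2026 + 1 week = Apr 27, 2026.
Parts arrive: Apr 27, 2026 + 32 days = May 29, 2026.
The quality check is done: May 29, 2026 + 4 days = Jun 2, 2026.

Jun 2, 2026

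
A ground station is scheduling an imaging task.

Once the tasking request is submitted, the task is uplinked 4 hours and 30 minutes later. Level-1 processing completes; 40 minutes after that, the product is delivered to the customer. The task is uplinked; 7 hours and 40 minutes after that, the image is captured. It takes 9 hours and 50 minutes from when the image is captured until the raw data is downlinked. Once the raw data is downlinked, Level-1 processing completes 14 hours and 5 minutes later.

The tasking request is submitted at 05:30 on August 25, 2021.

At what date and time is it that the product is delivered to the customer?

The tasking request is submitted: 05:30 Aug 25, 2021.
The task is uplinked: 05:30 Aug 25, 2021 + 4h30m = 10:00 Aug 25, 2021.
The image is captured: 10:00 Aug 25, 2021 + 7h40m = 17:40 Aug 25, 2021.
The raw data is downlinked: 17:40 Aug 25, 2021 + 9h50m = 03:30 Aug 26, 2021.
Level-1 processing completes: 03:30 Aug 26, 2021 + 14h05m = 17:35 Aug 26, 2021.
The product is delivered to the customer: 17:35 Aug 26, 2021 + 40m = 18:15 Aug 26, 2021.

18:15 on August 26, 2021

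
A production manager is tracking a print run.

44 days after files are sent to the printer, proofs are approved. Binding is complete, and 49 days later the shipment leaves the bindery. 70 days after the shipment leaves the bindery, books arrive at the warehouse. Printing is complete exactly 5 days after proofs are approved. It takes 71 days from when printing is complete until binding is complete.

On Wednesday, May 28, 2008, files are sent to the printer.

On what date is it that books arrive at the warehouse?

Thursday, January 22, 2009

Files are sent to the printer: May 28, 2008.
Proofs are approved: May 28, 2008 + 44 days = Jul 11, 2008.
Printing is complete: Jul 11, 2008 + 5 days = Jul 16, 2008.
Binding is complete: Jul 16, 2008 + 71 days = Sep 25, 2008.
The shipment leaves the bindery: Sep 25, 2008 + 49 days = Nov 13, 2008.
Books arrive at the warehouse: Nov 13, 2008 + 70 days = Jan 22, 2009.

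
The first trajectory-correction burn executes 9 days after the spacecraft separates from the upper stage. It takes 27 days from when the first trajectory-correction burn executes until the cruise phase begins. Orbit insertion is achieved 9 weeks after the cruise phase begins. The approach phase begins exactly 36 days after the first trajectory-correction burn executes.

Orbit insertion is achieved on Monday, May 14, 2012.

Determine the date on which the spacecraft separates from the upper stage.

Orbit insertion is achieved: May 14, 2012.
The cruise phase begins: May 14, 2012 − 9 weeks = Mar 12, 2012.
The first trajectory-correction burn executes: Mar 12, 2012 − 27 days = Feb 14, 2012.
The spacecraft separates from the upper stage: Feb 14, 2012 − 9 days = Feb 5, 2012.

Sunday, February 5, 2012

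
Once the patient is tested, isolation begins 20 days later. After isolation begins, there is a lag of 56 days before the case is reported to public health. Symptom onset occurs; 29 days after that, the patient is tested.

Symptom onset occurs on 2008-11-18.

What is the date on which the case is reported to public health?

Symptom onset occurs: Nov 18, 2008.
The patient is tested: Nov 18, 2008 + 29 days = Dec 17, 2008.
Isolation begins: Dec 17, 2008 + 20 days = Jan 6, 2009.
The case is reported to public health: Jan 6, 2009 + 56 days = Mar 3, 2009.

2009-03-03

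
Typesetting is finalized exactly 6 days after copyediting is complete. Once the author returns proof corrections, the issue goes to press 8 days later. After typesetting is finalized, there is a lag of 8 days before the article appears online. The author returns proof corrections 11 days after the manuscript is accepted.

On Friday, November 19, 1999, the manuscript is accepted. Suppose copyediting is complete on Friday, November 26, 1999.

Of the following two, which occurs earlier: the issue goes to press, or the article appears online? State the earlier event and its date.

The manuscript is accepted: Nov 19, 1999.
The author returns proof corrections: Nov 19, 1999 + 11 days = Nov 30, 1999.
The issue goes to press: Nov 30, 1999 + 8 days = Dec 8, 1999.
Copyediting is complete: Nov 26, 1999.
Typesetting is finalized: Nov 26, 1999 + 6 days = Dec 2, 1999.
The article appears online: Dec 2, 1999 + 8 days = Dec 10, 1999.
Comparing: the issue goes to press on Dec 8, 1999 vs the article appears online on Dec 10, 1999. Earlier: the issue goes to press.

The issue goes to press — Wednesday, December 8, 1999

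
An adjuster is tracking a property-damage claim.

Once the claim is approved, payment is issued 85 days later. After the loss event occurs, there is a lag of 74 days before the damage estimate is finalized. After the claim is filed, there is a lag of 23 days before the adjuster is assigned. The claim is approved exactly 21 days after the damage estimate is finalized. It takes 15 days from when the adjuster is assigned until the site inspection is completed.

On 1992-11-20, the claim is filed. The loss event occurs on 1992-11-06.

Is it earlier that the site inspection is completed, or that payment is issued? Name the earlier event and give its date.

The site inspection is completed — 1992-12-28

The claim is filed: Nov 20, 1992.
The adjuster is assigned: Nov 20, 1992 + 23 days = Dec 13, 1992.
The site inspection is completed: Dec 13, 1992 + 15 days = Dec 28, 1992.
The loss event occurs: Nov 6, 1992.
The damage estimate is finalized: Nov 6, 1992 + 74 days = Jan 19, 1993.
The claim is approved: Jan 19, 1993 + 21 days = Feb 9, 1993.
Payment is issued: Feb 9, 1993 + 85 days = May 5, 1993.
Comparing: the site inspection is completed on Dec 28, 1992 vs payment is issued on May 5, 1993. Earlier: the site inspection is completed.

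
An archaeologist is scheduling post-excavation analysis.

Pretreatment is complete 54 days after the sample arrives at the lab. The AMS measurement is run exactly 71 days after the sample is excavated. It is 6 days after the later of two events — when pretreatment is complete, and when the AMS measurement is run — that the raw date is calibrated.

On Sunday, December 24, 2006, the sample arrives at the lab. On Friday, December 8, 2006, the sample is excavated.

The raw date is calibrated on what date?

The sample arrives at the lab: Dec 24, 2006.
Pretreatment is complete: Dec 24, 2006 + 54 days = Feb 16, 2007.
The sample is excavated: Dec 8, 2006.
The AMS measurement is run: Dec 8, 2006 + 71 days = Feb 17, 2007.
Both prerequisites met — pretreatment is complete (Feb 16, 2007), the AMS measurement is run (Feb 17, 2007); the later is Feb 17, 2007.
The raw date is calibrated: Feb 17, 2007 + 6 days = Feb 23, 2007.

Friday, February 23, 2007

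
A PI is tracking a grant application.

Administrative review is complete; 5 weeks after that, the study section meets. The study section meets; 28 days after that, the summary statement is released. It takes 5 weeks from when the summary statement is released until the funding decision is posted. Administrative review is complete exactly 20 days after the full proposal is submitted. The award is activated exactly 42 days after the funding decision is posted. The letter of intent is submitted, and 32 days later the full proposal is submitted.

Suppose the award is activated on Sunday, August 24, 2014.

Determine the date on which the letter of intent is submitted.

The award is activated: Aug 24, 2014.
The funding decision is posted: Aug 24, 2014 − 42 days = Jul 13, 2014.
The summary statement is released: Jul 13, 2014 − 5 weeks = Jun 8, 2014.
The study section meets: Jun 8, 2014 − 28 days = May 11, 2014.
Administrative review is complete: May 11, 2014 − 5 weeks = Apr 6, 2014.
The full proposal is submitted: Apr 6, 2014 − 20 days = Mar 17, 2014.
The letter of intent is submitted: Mar 17, 2014 − 32 days = Feb 13, 2014.

Thursday, February 13, 2014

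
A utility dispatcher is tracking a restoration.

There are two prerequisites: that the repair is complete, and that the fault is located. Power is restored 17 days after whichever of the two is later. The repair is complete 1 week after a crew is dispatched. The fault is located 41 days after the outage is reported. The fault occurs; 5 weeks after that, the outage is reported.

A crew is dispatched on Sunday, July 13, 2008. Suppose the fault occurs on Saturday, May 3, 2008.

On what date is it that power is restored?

Wednesday, August 6, 2008

A crew is dispatched: Jul 13, 2008.
The repair is complete: Jul 13, 2008 + 1 week = Jul 20, 2008.
The fault occurs: May 3, 2008.
The outage is reported: May 3, 2008 + 5 weeks = Jun 7, 2008.
The fault is located: Jun 7, 2008 + 41 days = Jul 18, 2008.
Both prerequisites met — the repair is complete (Jul 20, 2008), the fault is located (Jul 18, 2008); the later is Jul 20, 2008.
Power is restored: Jul 20, 2008 + 17 days = Aug 6, 2008.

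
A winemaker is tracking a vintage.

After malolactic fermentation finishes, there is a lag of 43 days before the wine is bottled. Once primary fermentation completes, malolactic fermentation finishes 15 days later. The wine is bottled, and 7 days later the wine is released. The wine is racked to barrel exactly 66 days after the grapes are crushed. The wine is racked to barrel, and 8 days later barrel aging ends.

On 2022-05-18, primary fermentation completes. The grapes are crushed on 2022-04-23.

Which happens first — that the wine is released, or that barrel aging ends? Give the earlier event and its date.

Barrel aging ends — 2022-07-06

Primary fermentation completes: May 18, 2022.
Malolactic fermentation finishes: May 18, 2022 + 15 days = Jun 2, 2022.
The wine is bottled: Jun 2, 2022 + 43 days = Jul 15, 2022.
The wine is released: Jul 15, 2022 + 7 days = Jul 22, 2022.
The grapes are crushed: Apr 23, 2022.
The wine is racked to barrel: Apr 23, 2022 + 66 days = Jun 28, 2022.
Barrel aging ends: Jun 28, 2022 + 8 days = Jul 6, 2022.
Comparing: the wine is released on Jul 22, 2022 vs barrel aging ends on Jul 6, 2022. Earlier: barrel aging ends.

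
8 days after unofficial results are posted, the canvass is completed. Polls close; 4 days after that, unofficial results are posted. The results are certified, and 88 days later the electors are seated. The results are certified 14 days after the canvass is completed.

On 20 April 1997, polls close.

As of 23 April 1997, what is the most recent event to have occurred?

Polls close

Polls close: Apr 20, 1997.
Unofficial results are posted: Apr 20, 1997 + 4 days = Apr 24, 1997.
The canvass is completed: Apr 24, 1997 + 8 days = May 2, 1997.
The results are certified: May 2, 1997 + 14 days = May 16, 1997.
The electors are seated: May 16, 1997 + 88 days = Aug 12, 1997.
Apr 23, 1997 falls between when polls close (Apr 20, 1997) and when unofficial results are posted (Apr 24, 1997).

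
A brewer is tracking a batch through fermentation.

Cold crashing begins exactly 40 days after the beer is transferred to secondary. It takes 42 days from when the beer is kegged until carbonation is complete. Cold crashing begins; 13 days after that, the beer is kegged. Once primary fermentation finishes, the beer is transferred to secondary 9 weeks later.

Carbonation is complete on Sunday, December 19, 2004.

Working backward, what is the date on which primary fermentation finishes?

Wednesday, July 14, 2004

Carbonation is complete: Dec 19, 2004.
The beer is kegged: Dec 19, 2004 − 42 days = Nov 7, 2004.
Cold crashing begins: Nov 7, 2004 − 13 days = Oct 25, 2004.
The beer is transferred to secondary: Oct 25, 2004 − 40 days = Sep 15, 2004.
Primary fermentation finishes: Sep 15, 2004 − 9 weeks = Jul 14, 2004.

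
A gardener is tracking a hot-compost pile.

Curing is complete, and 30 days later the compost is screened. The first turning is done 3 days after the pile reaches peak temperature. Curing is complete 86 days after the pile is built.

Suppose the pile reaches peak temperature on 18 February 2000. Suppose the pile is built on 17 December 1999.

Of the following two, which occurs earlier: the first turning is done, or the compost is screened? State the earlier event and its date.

The pile reaches peak temperature: Feb 18, 2000.
The first turning is done: Feb 18, 2000 + 3 days = Feb 21, 2000.
The pile is built: Dec 17, 1999.
Curing is complete: Dec 17, 1999 + 86 days = Mar 12, 2000.
The compost is screened: Mar 12, 2000 + 30 days = Apr 11, 2000.
Comparing: the first turning is done on Feb 21, 2000 vs the compost is screened on Apr 11, 2000. Earlier: the first turning is done.

The first turning is done — 21 February 2000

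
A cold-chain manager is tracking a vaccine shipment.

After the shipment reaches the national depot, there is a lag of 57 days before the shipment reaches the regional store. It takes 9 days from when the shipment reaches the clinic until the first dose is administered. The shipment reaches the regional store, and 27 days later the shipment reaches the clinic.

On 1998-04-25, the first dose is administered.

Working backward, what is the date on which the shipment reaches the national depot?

1998-01-22

The first dose is administered: Apr 25, 1998.
The shipment reaches the clinic: Apr 25, 1998 − 9 days = Apr 16, 1998.
The shipment reaches the regional store: Apr 16, 1998 − 27 days = Mar 20, 1998.
The shipment reaches the national depot: Mar 20, 1998 − 57 days = Jan 22, 1998.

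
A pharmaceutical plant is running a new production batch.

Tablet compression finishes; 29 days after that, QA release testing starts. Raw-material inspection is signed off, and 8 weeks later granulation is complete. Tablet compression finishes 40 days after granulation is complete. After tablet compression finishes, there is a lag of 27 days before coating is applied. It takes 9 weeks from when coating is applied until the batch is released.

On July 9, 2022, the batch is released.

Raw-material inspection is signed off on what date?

The batch is released: Jul 9, 2022.
Coating is applied: Jul 9, 2022 − 9 weeks = May 7, 2022.
Tablet compression finishes: May 7, 2022 − 27 days = Apr 10, 2022.
Granulation is complete: Apr 10, 2022 − 40 days = Mar 1, 2022.
Raw-material inspection is signed off: Mar 1, 2022 − 8 weeks = Jan 4, 2022.

January 4, 2022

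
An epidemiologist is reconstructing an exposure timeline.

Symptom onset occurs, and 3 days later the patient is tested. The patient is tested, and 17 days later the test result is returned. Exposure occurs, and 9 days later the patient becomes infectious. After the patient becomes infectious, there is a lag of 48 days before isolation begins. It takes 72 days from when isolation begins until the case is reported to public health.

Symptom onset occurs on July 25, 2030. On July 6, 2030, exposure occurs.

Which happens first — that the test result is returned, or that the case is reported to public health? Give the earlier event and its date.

Symptom onset occurs: Jul 25, 2030.
The patient is tested: Jul 25, 2030 + 3 days = Jul 28, 2030.
The test result is returned: Jul 28, 2030 + 17 days = Aug 14, 2030.
Exposure occurs: Jul 6, 2030.
The patient becomes infectious: Jul 6, 2030 + 9 days = Jul 15, 2030.
Isolation begins: Jul 15, 2030 + 48 days = Sep 1, 2030.
The case is reported to public health: Sep 1, 2030 + 72 days = Nov 12, 2030.
Comparing: the test result is returned on Aug 14, 2030 vs the case is reported to public health on Nov 12, 2030. Earlier: the test result is returned.

The test result is returned — August 14, 2030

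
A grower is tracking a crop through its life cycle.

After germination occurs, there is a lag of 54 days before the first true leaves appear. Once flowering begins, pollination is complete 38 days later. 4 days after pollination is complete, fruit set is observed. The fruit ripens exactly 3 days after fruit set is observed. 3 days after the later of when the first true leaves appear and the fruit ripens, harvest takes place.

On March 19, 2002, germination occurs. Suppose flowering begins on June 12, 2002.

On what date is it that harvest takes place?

July 30, 2002

Germination occurs: Mar 19, 2002.
The first true leaves appear: Mar 19, 2002 + 54 days = May 12, 2002.
Flowering begins: Jun 12, 2002.
Pollination is complete: Jun 12, 2002 + 38 days = Jul 20, 2002.
Fruit set is observed: Jul 20, 2002 + 4 days = Jul 24, 2002.
The fruit ripens: Jul 24, 2002 + 3 days = Jul 27, 2002.
Both prerequisites met — the first true leaves appear (May 12, 2002), the fruit ripens (Jul 27, 2002); the later is Jul 27, 2002.
Harvest takes place: Jul 27, 2002 + 3 days = Jul 30, 2002.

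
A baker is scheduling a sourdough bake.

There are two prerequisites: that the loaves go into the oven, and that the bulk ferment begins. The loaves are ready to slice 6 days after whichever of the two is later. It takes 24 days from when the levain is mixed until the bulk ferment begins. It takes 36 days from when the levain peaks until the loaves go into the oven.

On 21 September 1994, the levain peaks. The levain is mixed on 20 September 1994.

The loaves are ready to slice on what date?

2 November 1994

The levain peaks: Sep 21, 1994.
The loaves go into the oven: Sep 21, 1994 + 36 days = Oct 27, 1994.
The levain is mixed: Sep 20, 1994.
The bulk ferment begins: Sep 20, 1994 + 24 days = Oct 14, 1994.
Both prerequisites met — the loaves go into the oven (Oct 27, 1994), the bulk ferment begins (Oct 14, 1994); the later is Oct 27, 1994.
The loaves are ready to slice: Oct 27, 1994 + 6 days = Nov 2, 1994.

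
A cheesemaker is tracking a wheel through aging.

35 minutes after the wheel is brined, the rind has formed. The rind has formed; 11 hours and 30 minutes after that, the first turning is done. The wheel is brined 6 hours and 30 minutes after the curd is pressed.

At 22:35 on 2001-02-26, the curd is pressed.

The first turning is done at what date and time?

17:10 on 2001-02-27

The curd is pressed: 22:35 Feb 26, 2001.
The wheel is brined: 22:35 Feb 26, 2001 + 6h30m = 05:05 Feb 27, 2001.
The rind has formed: 05:05 Feb 27, 2001 + 35m = 05:40 Feb 27, 2001.
The first turning is done: 05:40 Feb 27, 2001 + 11h30m = 17:10 Feb 27, 2001.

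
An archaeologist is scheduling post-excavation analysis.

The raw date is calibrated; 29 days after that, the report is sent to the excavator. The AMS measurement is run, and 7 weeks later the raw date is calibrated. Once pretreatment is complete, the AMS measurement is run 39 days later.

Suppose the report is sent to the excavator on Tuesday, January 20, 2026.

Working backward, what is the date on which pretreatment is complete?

The report is sent to the excavator: Jan 20, 2026.
The raw date is calibrated: Jan 20, 2026 − 29 days = Dec 22, 2025.
The AMS measurement is run: Dec 22, 2025 − 7 weeks = Nov 3, 2025.
Pretreatment is complete: Nov 3, 2025 − 39 days = Sep 25, 2025.

Thursday, September 25, 2025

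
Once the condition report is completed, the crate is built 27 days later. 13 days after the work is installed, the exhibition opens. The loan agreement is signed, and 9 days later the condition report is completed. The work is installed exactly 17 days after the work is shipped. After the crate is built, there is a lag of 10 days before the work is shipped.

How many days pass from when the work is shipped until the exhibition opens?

30 days

Causal path: the work is shipped → the work is installed → the exhibition opens.
Total delay along the path: 17 + 13 = 30 days.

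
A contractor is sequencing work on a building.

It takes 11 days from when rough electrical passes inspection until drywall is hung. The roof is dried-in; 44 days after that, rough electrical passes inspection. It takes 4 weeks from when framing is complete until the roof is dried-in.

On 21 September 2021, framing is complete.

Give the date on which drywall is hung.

13 December 2021

Framing is complete: Sep 21, 2021.
The roof is dried-in: Sep 21, 2021 + 4 weeks = Oct 19, 2021.
Rough electrical passes inspection: Oct 19, 2021 + 44 days = Dec 2, 2021.
Drywall is hung: Dec 2, 2021 + 11 days = Dec 13, 2021.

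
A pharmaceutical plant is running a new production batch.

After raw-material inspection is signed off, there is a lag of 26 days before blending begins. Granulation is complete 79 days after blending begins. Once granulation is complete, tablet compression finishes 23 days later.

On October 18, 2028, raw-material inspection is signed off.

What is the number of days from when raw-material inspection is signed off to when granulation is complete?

105 days

Causal path: raw-material inspection is signed off → blending begins → granulation is complete.
Total delay along the path: 26 + 79 = 105 days.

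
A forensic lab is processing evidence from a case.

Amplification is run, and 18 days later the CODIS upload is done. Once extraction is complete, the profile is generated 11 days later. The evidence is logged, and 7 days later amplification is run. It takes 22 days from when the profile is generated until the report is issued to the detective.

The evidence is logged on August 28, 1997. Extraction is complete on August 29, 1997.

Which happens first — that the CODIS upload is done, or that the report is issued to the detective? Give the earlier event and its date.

The CODIS upload is done — September 22, 1997

The evidence is logged: Aug 28, 1997.
Amplification is run: Aug 28, 1997 + 7 days = Sep 4, 1997.
The CODIS upload is done: Sep 4, 1997 + 18 days = Sep 22, 1997.
Extraction is complete: Aug 29, 1997.
The profile is generated: Aug 29, 1997 + 11 days = Sep 9, 1997.
The report is issued to the detective: Sep 9, 1997 + 22 days = Oct 1, 1997.
Comparing: the CODIS upload is done on Sep 22, 1997 vs the report is issued to the detective on Oct 1, 1997. Earlier: the CODIS upload is done.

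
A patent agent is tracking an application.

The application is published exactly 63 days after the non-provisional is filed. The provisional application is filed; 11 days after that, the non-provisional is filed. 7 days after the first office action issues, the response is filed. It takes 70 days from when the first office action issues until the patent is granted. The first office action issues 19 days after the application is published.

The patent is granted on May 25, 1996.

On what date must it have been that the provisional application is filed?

The patent is granted: May 25, 1996.
The first office action issues: May 25, 1996 − 70 days = Mar 16, 1996.
The application is published: Mar 16, 1996 − 19 days = Feb 26, 1996.
The non-provisional is filed: Feb 26, 1996 − 63 days = Dec 25, 1995.
The provisional application is filed: Dec 25, 1995 − 11 days = Dec 14, 1995.

Dec 14, 1995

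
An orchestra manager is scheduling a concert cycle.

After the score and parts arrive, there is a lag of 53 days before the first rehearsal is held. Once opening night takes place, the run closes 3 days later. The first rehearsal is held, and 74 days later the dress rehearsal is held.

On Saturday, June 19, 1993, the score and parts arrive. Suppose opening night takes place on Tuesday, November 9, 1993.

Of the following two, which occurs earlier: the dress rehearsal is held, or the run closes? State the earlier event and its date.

The score and parts arrive: Jun 19, 1993.
The first rehearsal is held: Jun 19, 1993 + 53 days = Aug 11, 1993.
The dress rehearsal is held: Aug 11, 1993 + 74 days = Oct 24, 1993.
Opening night takes place: Nov 9, 1993.
The run closes: Nov 9, 1993 + 3 days = Nov 12, 1993.
Comparing: the dress rehearsal is held on Oct 24, 1993 vs the run closes on Nov 12, 1993. Earlier: the dress rehearsal is held.

The dress rehearsal is held — Sunday, October 24, 1993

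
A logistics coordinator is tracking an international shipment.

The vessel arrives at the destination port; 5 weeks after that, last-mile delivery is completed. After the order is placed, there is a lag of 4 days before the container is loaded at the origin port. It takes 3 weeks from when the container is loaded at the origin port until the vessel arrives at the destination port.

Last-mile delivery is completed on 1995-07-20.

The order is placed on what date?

1995-05-21

Last-mile delivery is completed: Jul 20, 1995.
The vessel arrives at the destination port: Jul 20, 1995 − 5 weeks = Jun 15, 1995.
The container is loaded at the origin port: Jun 15, 1995 − 3 weeks = May 25, 1995.
The order is placed: May 25, 1995 − 4 days = May 21, 1995.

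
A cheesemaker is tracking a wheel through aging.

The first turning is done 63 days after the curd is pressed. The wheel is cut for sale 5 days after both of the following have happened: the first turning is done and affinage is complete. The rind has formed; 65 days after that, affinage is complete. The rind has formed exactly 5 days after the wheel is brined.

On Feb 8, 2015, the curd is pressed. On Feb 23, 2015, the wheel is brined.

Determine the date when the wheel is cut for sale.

May 9, 2015

The curd is pressed: Feb 8, 2015.
The first turning is done: Feb 8, 2015 + 63 days = Apr 12, 2015.
The wheel is brined: Feb 23, 2015.
The rind has formed: Feb 23, 2015 + 5 days = Feb 28, 2015.
Affinage is complete: Feb 28, 2015 + 65 days = May 4, 2015.
Both prerequisites met — the first turning is done (Apr 12, 2015), affinage is complete (May 4, 2015); the later is May 4, 2015.
The wheel is cut for sale: May 4, 2015 + 5 days = May 9, 2015.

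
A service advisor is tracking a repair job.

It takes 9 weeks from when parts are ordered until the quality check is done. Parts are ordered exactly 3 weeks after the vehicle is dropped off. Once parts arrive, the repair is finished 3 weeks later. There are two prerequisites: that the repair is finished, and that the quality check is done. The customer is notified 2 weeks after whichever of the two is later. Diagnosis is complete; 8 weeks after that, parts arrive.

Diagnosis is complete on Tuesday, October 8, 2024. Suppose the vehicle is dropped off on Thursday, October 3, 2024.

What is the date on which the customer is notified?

Diagnosis is complete: Oct 8, 2024.
Parts arrive: Oct 8, 2024 + 8 weeks = Dec 3, 2024.
The repair is finished: Dec 3, 2024 + 3 weeks = Dec 24, 2024.
The vehicle is dropped off: Oct 3, 2024.
Parts are ordered: Oct 3, 2024 + 3 weeks = Oct 24, 2024.
The quality check is done: Oct 24, 2024 + 9 weeks = Dec 26, 2024.
Both prerequisites met — the repair is finished (Dec 24, 2024), the quality check is done (Dec 26, 2024); the later is Dec 26, 2024.
The customer is notified: Dec 26, 2024 + 2 weeks = Jan 9, 2025.

Thursday, January 9, 2025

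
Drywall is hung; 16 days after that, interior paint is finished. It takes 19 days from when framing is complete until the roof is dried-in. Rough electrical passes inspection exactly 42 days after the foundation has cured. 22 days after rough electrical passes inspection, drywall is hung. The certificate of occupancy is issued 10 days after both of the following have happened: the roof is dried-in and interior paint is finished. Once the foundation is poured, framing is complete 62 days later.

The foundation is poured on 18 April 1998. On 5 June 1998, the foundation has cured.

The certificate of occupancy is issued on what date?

3 September 1998

The foundation is poured: Apr 18, 1998.
Framing is complete: Apr 18, 1998 + 62 days = Jun 19, 1998.
The roof is dried-in: Jun 19, 1998 + 19 days = Jul 8, 1998.
The foundation has cured: Jun 5, 1998.
Rough electrical passes inspection: Jun 5, 1998 + 42 days = Jul 17, 1998.
Drywall is hung: Jul 17, 1998 + 22 days = Aug 8, 1998.
Interior paint is finished: Aug 8, 1998 + 16 days = Aug 24, 1998.
Both prerequisites met — the roof is dried-in (Jul 8, 1998), interior paint is finished (Aug 24, 1998); the later is Aug 24, 1998.
The certificate of occupancy is issued: Aug 24, 1998 + 10 days = Sep 3, 1998.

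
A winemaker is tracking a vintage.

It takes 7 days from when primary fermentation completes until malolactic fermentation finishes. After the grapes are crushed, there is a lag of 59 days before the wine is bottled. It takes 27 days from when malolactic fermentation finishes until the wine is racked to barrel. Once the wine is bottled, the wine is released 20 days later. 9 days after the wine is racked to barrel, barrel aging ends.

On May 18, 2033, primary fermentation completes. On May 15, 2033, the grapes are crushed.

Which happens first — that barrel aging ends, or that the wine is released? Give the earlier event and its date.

Primary fermentation completes: May 18, 2033.
Malolactic fermentation finishes: May 18, 2033 + 7 days = May 25, 2033.
The wine is racked to barrel: May 25, 2033 + 27 days = Jun 21, 2033.
Barrel aging ends: Jun 21, 2033 + 9 days = Jun 30, 2033.
The grapes are crushed: May 15, 2033.
The wine is bottled: May 15, 2033 + 59 days = Jul 13, 2033.
The wine is released: Jul 13, 2033 + 20 days = Aug 2, 2033.
Comparing: barrel aging ends on Jun 30, 2033 vs the wine is released on Aug 2, 2033. Earlier: barrel aging ends.

Barrel aging ends — June 30, 2033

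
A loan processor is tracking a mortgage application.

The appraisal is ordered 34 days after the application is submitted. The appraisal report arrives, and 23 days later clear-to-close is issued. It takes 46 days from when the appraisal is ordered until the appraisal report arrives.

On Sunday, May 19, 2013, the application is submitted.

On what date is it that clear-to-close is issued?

Friday, August 30, 2013

The application is submitted: May 19, 2013.
The appraisal is ordered: May 19, 2013 + 34 days = Jun 22, 2013.
The appraisal report arrives: Jun 22, 2013 + 46 days = Aug 7, 2013.
Clear-to-close is issued: Aug 7, 2013 + 23 days = Aug 30, 2013.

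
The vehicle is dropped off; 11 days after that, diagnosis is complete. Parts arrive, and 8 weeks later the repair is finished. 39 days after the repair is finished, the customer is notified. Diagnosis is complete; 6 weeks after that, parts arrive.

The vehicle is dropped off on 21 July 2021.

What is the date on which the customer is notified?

16 December 2021

The vehicle is dropped off: Jul 21, 2021.
Diagnosis is complete: Jul 21, 2021 + 11 days = Aug 1, 2021.
Parts arrive: Aug 1, 2021 + 6 weeks = Sep 12, 2021.
The repair is finished: Sep 12, 2021 + 8 weeks = Nov 7, 2021.
The customer is notified: Nov 7, 2021 + 39 days = Dec 16, 2021.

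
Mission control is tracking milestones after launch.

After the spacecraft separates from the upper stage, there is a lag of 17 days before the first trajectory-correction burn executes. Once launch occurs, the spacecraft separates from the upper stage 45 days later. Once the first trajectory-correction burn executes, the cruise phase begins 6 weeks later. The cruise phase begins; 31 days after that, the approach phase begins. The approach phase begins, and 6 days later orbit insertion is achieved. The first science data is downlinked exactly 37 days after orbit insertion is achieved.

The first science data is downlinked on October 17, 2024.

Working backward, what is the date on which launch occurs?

April 22, 2024

The first science data is downlinked: Oct 17, 2024.
Orbit insertion is achieved: Oct 17, 2024 − 37 days = Sep 10, 2024.
The approach phase begins: Sep 10, 2024 − 6 days = Sep 4, 2024.
The cruise phase begins: Sep 4, 2024 − 31 days = Aug 4, 2024.
The first trajectory-correction burn executes: Aug 4, 2024 − 6 weeks = Jun 23, 2024.
The spacecraft separates from the upper stage: Jun 23, 2024 − 17 days = Jun 6, 2024.
Launch occurs: Jun 6, 2024 − 45 days = Apr 22, 2024.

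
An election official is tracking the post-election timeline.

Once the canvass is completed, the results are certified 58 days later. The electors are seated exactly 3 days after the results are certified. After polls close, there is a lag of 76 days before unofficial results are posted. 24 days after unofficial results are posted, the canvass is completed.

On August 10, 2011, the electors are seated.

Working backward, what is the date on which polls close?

March 2, 2011

The electors are seated: Aug 10, 2011.
The results are certified: Aug 10, 2011 − 3 days = Aug 7, 2011.
The canvass is completed: Aug 7, 2011 − 58 days = Jun 10, 2011.
Unofficial results are posted: Jun 10, 2011 − 24 days = May 17, 2011.
Polls close: May 17, 2011 − 76 days = Mar 2, 2011.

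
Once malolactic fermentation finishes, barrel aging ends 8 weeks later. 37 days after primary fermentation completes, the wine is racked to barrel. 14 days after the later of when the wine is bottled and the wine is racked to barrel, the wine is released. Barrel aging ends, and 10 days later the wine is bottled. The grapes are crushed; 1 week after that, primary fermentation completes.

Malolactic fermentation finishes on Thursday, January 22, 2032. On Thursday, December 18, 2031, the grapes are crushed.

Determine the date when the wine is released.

Malolactic fermentation finishes: Jan 22, 2032.
Barrel aging ends: Jan 22, 2032 + 8 weeks = Mar 18, 2032.
The wine is bottled: Mar 18, 2032 + 10 days = Mar 28, 2032.
The grapes are crushed: Dec 18, 2031.
Primary fermentation completes: Dec 18, 2031 + 1 week = Dec 25, 2031.
The wine is racked to barrel: Dec 25, 2031 + 37 days = Jan 31, 2032.
Both prerequisites met — the wine is bottled (Mar 28, 2032), the wine is racked to barrel (Jan 31, 2032); the later is Mar 28, 2032.
The wine is released: Mar 28, 2032 + 14 days = Apr 11, 2032.

Sunday, April 11, 2032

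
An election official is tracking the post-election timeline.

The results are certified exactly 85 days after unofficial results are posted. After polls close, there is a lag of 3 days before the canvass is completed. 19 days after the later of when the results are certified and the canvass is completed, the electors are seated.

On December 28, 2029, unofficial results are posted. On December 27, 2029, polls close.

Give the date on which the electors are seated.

April 11, 2030

Unofficial results are posted: Dec 28, 2029.
The results are certified: Dec 28, 2029 + 85 days = Mar 23, 2030.
Polls close: Dec 27, 2029.
The canvass is completed: Dec 27, 2029 + 3 days = Dec 30, 2029.
Both prerequisites met — the results are certified (Mar 23, 2030), the canvass is completed (Dec 30, 2029); the later is Mar 23, 2030.
The electors are seated: Mar 23, 2030 + 19 days = Apr 11, 2030.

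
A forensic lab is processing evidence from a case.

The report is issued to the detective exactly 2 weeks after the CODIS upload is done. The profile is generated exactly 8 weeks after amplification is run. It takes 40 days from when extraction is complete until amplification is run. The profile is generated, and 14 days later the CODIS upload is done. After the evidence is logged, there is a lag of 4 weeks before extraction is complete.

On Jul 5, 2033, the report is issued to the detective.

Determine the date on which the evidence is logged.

The report is issued to the detective: Jul 5, 2033.
The CODIS upload is done: Jul 5, 2033 − 2 weeks = Jun 21, 2033.
The profile is generated: Jun 21, 2033 − 14 days = Jun 7, 2033.
Amplification is run: Jun 7, 2033 − 8 weeks = Apr 12, 2033.
Extraction is complete: Apr 12, 2033 − 40 days = Mar 3, 2033.
The evidence is logged: Mar 3, 2033 − 4 weeks = Feb 3, 2033.

Feb 3, 2033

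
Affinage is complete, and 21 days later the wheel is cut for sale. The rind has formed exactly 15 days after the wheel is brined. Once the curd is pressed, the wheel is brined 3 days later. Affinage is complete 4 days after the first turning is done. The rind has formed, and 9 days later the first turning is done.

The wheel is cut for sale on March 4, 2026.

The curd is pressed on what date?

January 11, 2026

The wheel is cut for sale: Mar 4, 2026.
Affinage is complete: Mar 4, 2026 − 21 days = Feb 11, 2026.
The first turning is done: Feb 11, 2026 − 4 days = Feb 7, 2026.
The rind has formed: Feb 7, 2026 − 9 days = Jan 29, 2026.
The wheel is brined: Jan 29, 2026 − 15 days = Jan 14, 2026.
The curd is pressed: Jan 14, 2026 − 3 days = Jan 11, 2026.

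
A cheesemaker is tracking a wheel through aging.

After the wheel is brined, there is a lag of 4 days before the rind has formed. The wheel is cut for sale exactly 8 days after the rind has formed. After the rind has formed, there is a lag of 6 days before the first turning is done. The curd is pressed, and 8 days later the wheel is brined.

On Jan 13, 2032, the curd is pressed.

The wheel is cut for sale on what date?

Feb 2, 2032

The curd is pressed: Jan 13, 2032.
The wheel is brined: Jan 13, 2032 + 8 days = Jan 21, 2032.
The rind has formed: Jan 21, 2032 + 4 days = Jan 25, 2032.
The wheel is cut for sale: Jan 25, 2032 + 8 days = Feb 2, 2032.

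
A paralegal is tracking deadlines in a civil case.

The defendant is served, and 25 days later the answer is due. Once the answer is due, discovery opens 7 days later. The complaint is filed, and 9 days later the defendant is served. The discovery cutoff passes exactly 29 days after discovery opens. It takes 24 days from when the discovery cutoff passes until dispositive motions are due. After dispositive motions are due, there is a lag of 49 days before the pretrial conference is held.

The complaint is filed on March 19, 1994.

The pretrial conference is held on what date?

The complaint is filed: Mar 19, 1994.
The defendant is served: Mar 19, 1994 + 9 days = Mar 28, 1994.
The answer is due: Mar 28, 1994 + 25 days = Apr 22, 1994.
Discovery opens: Apr 22, 1994 + 7 days = Apr 29, 1994.
The discovery cutoff passes: Apr 29, 1994 + 29 days = May 28, 1994.
Dispositive motions are due: May 28, 1994 + 24 days = Jun 21, 1994.
The pretrial conference is held: Jun 21, 1994 + 49 days = Aug 9, 1994.

August 9, 1994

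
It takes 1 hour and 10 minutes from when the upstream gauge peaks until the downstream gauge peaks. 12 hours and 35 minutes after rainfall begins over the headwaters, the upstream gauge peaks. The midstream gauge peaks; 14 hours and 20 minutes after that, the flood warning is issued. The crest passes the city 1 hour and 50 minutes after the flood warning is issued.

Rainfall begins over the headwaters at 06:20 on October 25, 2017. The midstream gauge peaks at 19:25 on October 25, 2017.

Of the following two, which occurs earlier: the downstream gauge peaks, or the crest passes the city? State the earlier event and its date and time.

Rainfall begins over the headwaters: 06:20 Oct 25, 2017.
The upstream gauge peaks: 06:20 Oct 25, 2017 + 12h35m = 18:55 Oct 25, 2017.
The downstream gauge peaks: 18:55 Oct 25, 2017 + 1h10m = 20:05 Oct 25, 2017.
The midstream gauge peaks: 19:25 Oct 25, 2017.
The flood warning is issued: 19:25 Oct 25, 2017 + 14h20m = 09:45 Oct 26, 2017.
The crest passes the city: 09:45 Oct 26, 2017 + 1h50m = 11:35 Oct 26, 2017.
Comparing: the downstream gauge peaks at 20:05 Oct 25, 2017 vs the crest passes the city at 11:35 Oct 26, 2017. Earlier: the downstream gauge peaks.

The downstream gauge peaks — 20:05 on October 25, 2017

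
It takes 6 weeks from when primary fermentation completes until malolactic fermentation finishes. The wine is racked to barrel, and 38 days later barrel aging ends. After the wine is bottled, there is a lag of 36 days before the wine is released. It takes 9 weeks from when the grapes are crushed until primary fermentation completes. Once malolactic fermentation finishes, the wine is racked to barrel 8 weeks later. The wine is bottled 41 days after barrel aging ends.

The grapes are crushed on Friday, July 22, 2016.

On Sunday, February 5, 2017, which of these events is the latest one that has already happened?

The grapes are crushed: Jul 22, 2016.
Primary fermentation completes: Jul 22, 2016 + 9 weeks = Sep 23, 2016.
Malolactic fermentation finishes: Sep 23, 2016 + 6 weeks = Nov 4, 2016.
The wine is racked to barrel: Nov 4, 2016 + 8 weeks = Dec 30, 2016.
Barrel aging ends: Dec 30, 2016 + 38 days = Feb 6, 2017.
The wine is bottled: Feb 6, 2017 + 41 days = Mar 19, 2017.
The wine is released: Mar 19, 2017 + 36 days = Apr 24, 2017.
Feb 5, 2017 falls between when the wine is racked to barrel (Dec 30, 2016) and when barrel aging ends (Feb 6, 2017).

The wine is racked to barrel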